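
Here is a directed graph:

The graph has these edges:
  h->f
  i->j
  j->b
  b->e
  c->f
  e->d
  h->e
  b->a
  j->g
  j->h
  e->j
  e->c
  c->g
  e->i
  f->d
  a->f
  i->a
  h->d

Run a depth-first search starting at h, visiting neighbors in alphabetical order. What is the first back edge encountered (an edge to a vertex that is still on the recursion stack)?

b->e

DFS from h (visiting neighbors in alphabetical order); mark gray on enter, black on exit:
h gray
  d gray
  d black
  e gray
    c gray
      f gray
        f→d: d black — skip
      f black
      g gray
      g black
    c black
    e→d: d black — skip
    i gray
      a gray
        a→f: f black — skip
      a black
      j gray
        b gray
          b→a: a black — skip
          b→e: e is gray → back edge
First back edge: b → e.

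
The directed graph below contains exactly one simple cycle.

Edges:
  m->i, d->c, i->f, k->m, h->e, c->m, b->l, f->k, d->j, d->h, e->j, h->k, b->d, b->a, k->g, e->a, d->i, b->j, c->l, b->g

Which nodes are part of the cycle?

f, i, k, m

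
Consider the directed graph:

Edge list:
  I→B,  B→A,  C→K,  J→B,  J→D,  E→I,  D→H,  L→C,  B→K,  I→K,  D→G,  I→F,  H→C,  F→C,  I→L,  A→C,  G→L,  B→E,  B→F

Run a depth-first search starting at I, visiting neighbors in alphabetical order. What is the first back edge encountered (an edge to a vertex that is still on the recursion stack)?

E->I

DFS from I (visiting neighbors in alphabetical order); mark gray on enter, black on exit:
I gray
  B gray
    A gray
      C gray
        K gray
        K black
      C black
    A black
    E gray
      E→I: I is gray → back edge
First back edge: E → I.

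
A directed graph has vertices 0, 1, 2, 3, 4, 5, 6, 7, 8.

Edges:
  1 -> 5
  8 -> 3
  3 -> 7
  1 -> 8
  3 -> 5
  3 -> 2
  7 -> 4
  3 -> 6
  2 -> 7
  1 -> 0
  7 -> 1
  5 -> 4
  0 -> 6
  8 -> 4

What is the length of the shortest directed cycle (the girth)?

4

For each vertex v, BFS finds the shortest path from v back to v.
The shortest such closed walk is 1 → 8 → 3 → 7 → 1, length 4.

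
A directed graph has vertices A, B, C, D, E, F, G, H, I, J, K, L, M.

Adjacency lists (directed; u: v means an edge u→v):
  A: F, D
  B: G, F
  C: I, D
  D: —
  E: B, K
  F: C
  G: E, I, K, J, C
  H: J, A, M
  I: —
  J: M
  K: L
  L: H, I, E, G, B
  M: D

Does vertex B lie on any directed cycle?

Yes

B is on a cycle iff B can reach itself via ≥1 edge.
B → G → E → B — yes.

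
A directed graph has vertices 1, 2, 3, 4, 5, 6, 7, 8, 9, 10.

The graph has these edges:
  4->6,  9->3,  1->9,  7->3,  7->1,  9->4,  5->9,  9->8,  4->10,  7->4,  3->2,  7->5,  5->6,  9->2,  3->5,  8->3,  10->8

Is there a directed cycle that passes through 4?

4 is on a cycle iff 4 can reach itself via ≥1 edge.
4 → 10 → 8 → 3 → 5 → 9 → 4 — yes.

Yes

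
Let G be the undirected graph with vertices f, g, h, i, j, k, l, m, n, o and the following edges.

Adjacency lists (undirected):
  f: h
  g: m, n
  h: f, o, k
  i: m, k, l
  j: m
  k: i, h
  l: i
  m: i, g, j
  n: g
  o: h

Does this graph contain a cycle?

DFS, tracking each vertex's parent; an edge to a visited non-parent vertex closes a cycle.
Start from l:
visit l (parent –)
  visit i (parent l)
    visit m (parent i)
      m–i: parent, skip
      visit g (parent m)
        g–m: parent, skip
        visit n (parent g)
          n–g: parent, skip
      visit j (parent m)
        j–m: parent, skip
    visit k (parent i)
      k–i: parent, skip
      visit h (parent k)
        visit f (parent h)
          f–h: parent, skip
        visit o (parent h)
          o–h: parent, skip
        h–k: parent, skip
    i–l: parent, skip
No non-parent visited neighbor found — the graph is a forest.

No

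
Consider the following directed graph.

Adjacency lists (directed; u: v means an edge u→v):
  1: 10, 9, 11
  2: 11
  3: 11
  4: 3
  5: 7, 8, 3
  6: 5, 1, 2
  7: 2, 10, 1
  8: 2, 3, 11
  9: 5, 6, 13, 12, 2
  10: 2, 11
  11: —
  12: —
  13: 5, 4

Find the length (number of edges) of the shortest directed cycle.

For each vertex v, BFS finds the shortest path from v back to v.
The shortest such closed walk is 9 → 6 → 1 → 9, length 3.

3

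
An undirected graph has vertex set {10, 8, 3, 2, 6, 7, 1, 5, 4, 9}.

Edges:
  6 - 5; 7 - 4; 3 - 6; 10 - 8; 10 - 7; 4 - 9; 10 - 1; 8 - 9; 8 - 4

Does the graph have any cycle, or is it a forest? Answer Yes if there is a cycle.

DFS, tracking each vertex's parent; an edge to a visited non-parent vertex closes a cycle.
Start from 1:
visit 1 (parent –)
  visit 10 (parent 1)
    10–1: parent, skip
    visit 8 (parent 10)
      8–10: parent, skip
      visit 4 (parent 8)
        visit 7 (parent 4)
          7–4: parent, skip
          7–10: 10 visited and ≠ parent → cycle
Cycle: 10 – 8 – 4 – 7 – 10.

Yes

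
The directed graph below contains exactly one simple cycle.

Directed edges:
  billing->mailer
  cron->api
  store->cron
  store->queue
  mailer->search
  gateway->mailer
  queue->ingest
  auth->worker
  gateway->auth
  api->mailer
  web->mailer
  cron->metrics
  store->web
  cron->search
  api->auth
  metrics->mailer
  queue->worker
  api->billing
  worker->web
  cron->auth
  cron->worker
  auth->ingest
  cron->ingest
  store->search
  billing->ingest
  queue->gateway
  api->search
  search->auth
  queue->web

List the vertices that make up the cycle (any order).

DFS with gray/black marking from search:
search gray
  auth gray
    worker gray
      web gray
        mailer gray
          mailer→search: search is gray → back edge
Back edge closes the cycle search → auth → worker → web → mailer → search; its vertices are {web, auth, mailer, search, worker}.

web, auth, mailer, search, worker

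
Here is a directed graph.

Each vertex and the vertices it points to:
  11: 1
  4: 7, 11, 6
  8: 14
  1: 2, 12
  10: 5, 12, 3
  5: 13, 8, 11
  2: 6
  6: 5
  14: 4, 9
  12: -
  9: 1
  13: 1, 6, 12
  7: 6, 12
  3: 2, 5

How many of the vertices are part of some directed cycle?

11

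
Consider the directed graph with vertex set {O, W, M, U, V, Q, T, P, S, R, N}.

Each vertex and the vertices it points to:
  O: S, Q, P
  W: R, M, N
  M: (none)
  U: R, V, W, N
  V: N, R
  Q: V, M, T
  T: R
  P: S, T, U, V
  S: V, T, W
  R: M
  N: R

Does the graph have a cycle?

No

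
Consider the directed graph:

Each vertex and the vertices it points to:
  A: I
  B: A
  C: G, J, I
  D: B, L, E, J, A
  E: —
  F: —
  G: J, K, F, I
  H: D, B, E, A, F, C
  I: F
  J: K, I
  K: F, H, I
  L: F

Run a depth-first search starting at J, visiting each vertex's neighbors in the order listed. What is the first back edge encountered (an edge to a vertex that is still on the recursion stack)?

DFS from J (visiting each vertex's neighbors in the order listed); mark gray on enter, black on exit:
J gray
  K gray
    F gray
    F black
    H gray
      D gray
        B gray
          A gray
            I gray
              I→F: F black — skip
            I black
          A black
        B black
        L gray
          L→F: F black — skip
        L black
        E gray
        E black
        D→J: J is gray → back edge
First back edge: D → J.

D→J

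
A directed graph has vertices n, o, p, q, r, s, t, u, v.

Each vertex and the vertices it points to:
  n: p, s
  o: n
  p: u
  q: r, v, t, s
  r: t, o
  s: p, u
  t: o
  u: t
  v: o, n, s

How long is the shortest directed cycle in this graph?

5

For each vertex v, BFS finds the shortest path from v back to v.
The shortest such closed walk is o → n → s → u → t → o, length 5.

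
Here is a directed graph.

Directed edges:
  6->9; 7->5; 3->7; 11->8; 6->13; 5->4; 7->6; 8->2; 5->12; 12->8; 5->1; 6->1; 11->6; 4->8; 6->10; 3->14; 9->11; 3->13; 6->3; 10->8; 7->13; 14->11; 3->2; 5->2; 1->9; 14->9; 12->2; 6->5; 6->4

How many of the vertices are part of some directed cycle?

A vertex is on a directed cycle iff it belongs to a strongly connected component of size ≥ 2 (or has a self-loop).
The vertices on cycles are {1, 3, 5, 6, 7, 9, 11, 14} — 8 in total.

8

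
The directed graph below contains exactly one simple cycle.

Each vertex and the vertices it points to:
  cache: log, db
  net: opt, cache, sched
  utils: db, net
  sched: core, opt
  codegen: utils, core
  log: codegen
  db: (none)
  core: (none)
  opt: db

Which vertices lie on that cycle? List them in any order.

DFS with gray/black marking from codegen:
codegen gray
  utils gray
    db gray
    db black
    net gray
      opt gray
        opt→db: db black — skip
      opt black
      cache gray
        log gray
          log→codegen: codegen is gray → back edge
Back edge closes the cycle codegen → utils → net → cache → log → codegen; its vertices are {log, net, cache, utils, codegen}.

log, net, cache, utils, codegen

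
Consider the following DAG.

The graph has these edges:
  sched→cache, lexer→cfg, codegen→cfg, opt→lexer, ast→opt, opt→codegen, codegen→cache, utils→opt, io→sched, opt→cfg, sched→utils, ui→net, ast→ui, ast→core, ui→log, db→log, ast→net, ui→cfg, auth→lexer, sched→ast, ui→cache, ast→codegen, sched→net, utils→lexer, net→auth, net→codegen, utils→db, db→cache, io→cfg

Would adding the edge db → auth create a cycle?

No

Adding db→auth creates a cycle iff auth can already reach db.
Explore from auth: no path reaches db. The graph stays acyclic.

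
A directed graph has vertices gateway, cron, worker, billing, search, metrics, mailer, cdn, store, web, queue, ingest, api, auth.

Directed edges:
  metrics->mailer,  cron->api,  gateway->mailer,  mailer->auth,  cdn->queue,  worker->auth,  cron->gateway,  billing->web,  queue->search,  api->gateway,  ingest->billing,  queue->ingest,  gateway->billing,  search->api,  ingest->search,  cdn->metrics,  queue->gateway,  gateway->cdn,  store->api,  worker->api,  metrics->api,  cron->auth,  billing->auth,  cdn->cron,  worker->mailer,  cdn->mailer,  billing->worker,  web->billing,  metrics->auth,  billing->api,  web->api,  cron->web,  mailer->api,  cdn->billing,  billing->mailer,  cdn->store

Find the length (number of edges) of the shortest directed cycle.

For each vertex v, BFS finds the shortest path from v back to v.
The shortest such closed walk is web → billing → web, length 2.

2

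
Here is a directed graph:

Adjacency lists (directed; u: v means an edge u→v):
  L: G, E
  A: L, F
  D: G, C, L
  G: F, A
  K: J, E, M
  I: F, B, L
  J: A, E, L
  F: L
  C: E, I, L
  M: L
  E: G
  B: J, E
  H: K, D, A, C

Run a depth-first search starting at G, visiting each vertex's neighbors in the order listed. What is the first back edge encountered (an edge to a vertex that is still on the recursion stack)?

L→G

DFS from G (visiting each vertex's neighbors in the order listed); mark gray on enter, black on exit:
G gray
  F gray
    L gray
      L→G: G is gray → back edge
First back edge: L → G.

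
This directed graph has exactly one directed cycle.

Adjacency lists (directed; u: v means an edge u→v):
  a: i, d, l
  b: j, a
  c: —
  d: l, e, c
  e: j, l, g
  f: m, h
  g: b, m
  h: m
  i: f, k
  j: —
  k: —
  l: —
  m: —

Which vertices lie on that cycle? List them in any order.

DFS with gray/black marking from a:
a gray
  i gray
    f gray
      m gray
      m black
      h gray
        h→m: m black — skip
      h black
    f black
    k gray
    k black
  i black
  d gray
    l gray
    l black
    e gray
      j gray
      j black
      e→l: l black — skip
      g gray
        b gray
          b→j: j black — skip
          b→a: a is gray → back edge
Back edge closes the cycle a → d → e → g → b → a; its vertices are {a, b, d, e, g}.

a, b, d, e, g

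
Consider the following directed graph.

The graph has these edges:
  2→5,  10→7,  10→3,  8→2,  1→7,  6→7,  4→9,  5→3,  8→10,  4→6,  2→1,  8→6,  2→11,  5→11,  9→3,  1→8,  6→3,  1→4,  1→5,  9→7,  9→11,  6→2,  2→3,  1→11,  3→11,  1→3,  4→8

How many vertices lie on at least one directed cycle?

5

A vertex is on a directed cycle iff it belongs to a strongly connected component of size ≥ 2 (or has a self-loop).
The vertices on cycles are {1, 2, 4, 6, 8} — 5 in total.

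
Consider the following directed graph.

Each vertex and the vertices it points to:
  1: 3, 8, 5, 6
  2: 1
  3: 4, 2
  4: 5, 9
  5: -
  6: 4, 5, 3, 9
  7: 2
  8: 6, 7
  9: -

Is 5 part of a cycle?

No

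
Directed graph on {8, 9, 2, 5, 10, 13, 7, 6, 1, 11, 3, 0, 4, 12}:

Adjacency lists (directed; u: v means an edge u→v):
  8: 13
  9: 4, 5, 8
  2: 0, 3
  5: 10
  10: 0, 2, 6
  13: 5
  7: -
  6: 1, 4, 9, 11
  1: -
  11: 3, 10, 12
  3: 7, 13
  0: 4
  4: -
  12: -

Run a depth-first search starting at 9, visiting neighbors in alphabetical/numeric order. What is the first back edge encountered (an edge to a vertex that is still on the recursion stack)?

13->5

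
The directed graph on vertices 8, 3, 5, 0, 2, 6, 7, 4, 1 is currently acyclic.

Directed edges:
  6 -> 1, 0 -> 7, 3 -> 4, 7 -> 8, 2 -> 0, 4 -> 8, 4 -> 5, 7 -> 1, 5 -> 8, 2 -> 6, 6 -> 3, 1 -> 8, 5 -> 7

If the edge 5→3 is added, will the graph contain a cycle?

Adding 5→3 creates a cycle iff 3 can already reach 5.
Path from 3: 3 → 4 → 5.
So 3 → … → 5 → 3 is a cycle.

Yes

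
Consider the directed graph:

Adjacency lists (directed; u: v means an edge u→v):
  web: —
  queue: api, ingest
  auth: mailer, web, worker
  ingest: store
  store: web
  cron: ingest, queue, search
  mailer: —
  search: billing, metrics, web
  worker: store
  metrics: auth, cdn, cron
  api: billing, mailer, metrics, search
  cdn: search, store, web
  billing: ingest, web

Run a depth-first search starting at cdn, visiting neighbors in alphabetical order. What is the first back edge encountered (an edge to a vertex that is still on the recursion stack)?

DFS from cdn (visiting neighbors in alphabetical order); mark gray on enter, black on exit:
cdn gray
  search gray
    billing gray
      ingest gray
        store gray
          web gray
          web black
        store black
      ingest black
      billing→web: web black — skip
    billing black
    metrics gray
      auth gray
        mailer gray
        mailer black
        auth→web: web black — skip
        worker gray
          worker→store: store black — skip
        worker black
      auth black
      metrics→cdn: cdn is gray → back edge
First back edge: metrics → cdn.

metrics->cdn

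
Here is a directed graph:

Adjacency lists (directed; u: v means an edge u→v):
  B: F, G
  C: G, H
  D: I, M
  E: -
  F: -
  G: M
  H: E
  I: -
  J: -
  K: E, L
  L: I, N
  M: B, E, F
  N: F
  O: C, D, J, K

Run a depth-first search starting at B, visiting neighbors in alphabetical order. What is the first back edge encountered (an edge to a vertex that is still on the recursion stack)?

M->B

DFS from B (visiting neighbors in alphabetical order); mark gray on enter, black on exit:
B gray
  F gray
  F black
  G gray
    M gray
      M→B: B is gray → back edge
First back edge: M → B.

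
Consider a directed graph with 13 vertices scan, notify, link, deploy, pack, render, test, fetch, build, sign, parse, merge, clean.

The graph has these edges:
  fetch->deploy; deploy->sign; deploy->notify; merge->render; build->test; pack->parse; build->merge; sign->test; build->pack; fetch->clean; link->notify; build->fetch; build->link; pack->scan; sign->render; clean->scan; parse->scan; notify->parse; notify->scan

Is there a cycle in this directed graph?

No

DFS with white/gray/black marking, starting from sign:
sign gray
  render gray
  render black
  test gray
  test black
sign black
scan gray
scan black
notify gray
  notify→scan: scan black — skip
  parse gray
    parse→scan: scan black — skip
  parse black
notify black
link gray
  link→notify: notify black — skip
link black
deploy gray
  deploy→notify: notify black — skip
  deploy→sign: sign black — skip
deploy black
pack gray
  pack→scan: scan black — skip
  pack→parse: parse black — skip
pack black
fetch gray
  clean gray
    clean→scan: scan black — skip
  clean black
  fetch→deploy: deploy black — skip
fetch black
build gray
  build→link: link black — skip
  build→pack: pack black — skip
  build→fetch: fetch black — skip
  merge gray
    merge→render: render black — skip
  merge black
  build→test: test black — skip
build black
Every edge goes to a white or black vertex — no back edge, so the graph is acyclic.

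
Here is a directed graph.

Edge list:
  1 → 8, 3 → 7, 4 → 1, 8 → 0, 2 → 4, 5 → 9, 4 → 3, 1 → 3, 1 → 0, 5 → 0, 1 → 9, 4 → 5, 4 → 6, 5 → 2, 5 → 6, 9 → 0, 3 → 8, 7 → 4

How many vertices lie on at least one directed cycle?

A vertex is on a directed cycle iff it belongs to a strongly connected component of size ≥ 2 (or has a self-loop).
The vertices on cycles are {1, 2, 3, 4, 5, 7} — 6 in total.

6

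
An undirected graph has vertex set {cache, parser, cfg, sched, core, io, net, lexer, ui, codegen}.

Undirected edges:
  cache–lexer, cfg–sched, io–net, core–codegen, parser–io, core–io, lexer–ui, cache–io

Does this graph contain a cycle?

DFS, tracking each vertex's parent; an edge to a visited non-parent vertex closes a cycle.
Start from net:
visit net (parent –)
  visit io (parent net)
    io–net: parent, skip
    visit core (parent io)
      visit codegen (parent core)
        codegen–core: parent, skip
      core–io: parent, skip
    visit parser (parent io)
      parser–io: parent, skip
    visit cache (parent io)
      visit lexer (parent cache)
        visit ui (parent lexer)
          ui–lexer: parent, skip
        lexer–cache: parent, skip
      cache–io: parent, skip
visit cfg (parent –)
  visit sched (parent cfg)
    sched–cfg: parent, skip
No non-parent visited neighbor found — the graph is a forest.

No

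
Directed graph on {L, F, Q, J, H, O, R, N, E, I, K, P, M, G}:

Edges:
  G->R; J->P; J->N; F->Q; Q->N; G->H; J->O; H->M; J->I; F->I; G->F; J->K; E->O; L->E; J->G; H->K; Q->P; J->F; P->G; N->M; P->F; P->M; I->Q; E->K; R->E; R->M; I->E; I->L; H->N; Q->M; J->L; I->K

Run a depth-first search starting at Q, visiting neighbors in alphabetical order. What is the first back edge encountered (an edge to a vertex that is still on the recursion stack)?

I→Q

DFS from Q (visiting neighbors in alphabetical order); mark gray on enter, black on exit:
Q gray
  M gray
  M black
  N gray
    N→M: M black — skip
  N black
  P gray
    F gray
      I gray
        E gray
          K gray
          K black
          O gray
          O black
        E black
        I→K: K black — skip
        L gray
          L→E: E black — skip
        L black
        I→Q: Q is gray → back edge
First back edge: I → Q.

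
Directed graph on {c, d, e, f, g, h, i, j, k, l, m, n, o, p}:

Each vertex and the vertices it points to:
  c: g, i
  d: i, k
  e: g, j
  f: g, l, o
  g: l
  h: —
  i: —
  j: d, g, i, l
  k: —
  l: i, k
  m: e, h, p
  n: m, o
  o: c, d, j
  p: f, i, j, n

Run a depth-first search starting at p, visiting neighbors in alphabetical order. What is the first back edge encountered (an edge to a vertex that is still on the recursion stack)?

m->p

DFS from p (visiting neighbors in alphabetical order); mark gray on enter, black on exit:
p gray
  f gray
    g gray
      l gray
        i gray
        i black
        k gray
        k black
      l black
    g black
    f→l: l black — skip
    o gray
      c gray
        c→g: g black — skip
        c→i: i black — skip
      c black
      d gray
        d→i: i black — skip
        d→k: k black — skip
      d black
      j gray
        j→d: d black — skip
        j→g: g black — skip
        j→i: i black — skip
        j→l: l black — skip
      j black
    o black
  f black
  p→i: i black — skip
  p→j: j black — skip
  n gray
    m gray
      e gray
        e→g: g black — skip
        e→j: j black — skip
      e black
      h gray
      h black
      m→p: p is gray → back edge
First back edge: m → p.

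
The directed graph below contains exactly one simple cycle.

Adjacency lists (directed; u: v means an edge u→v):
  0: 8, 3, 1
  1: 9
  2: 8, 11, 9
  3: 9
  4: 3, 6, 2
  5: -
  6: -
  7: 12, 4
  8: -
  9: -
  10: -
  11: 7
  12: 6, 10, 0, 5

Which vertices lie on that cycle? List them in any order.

DFS with gray/black marking from 7:
7 gray
  12 gray
    6 gray
    6 black
    10 gray
    10 black
    0 gray
      8 gray
      8 black
      3 gray
        9 gray
        9 black
      3 black
      1 gray
        1→9: 9 black — skip
      1 black
    0 black
    5 gray
    5 black
  12 black
  4 gray
    4→3: 3 black — skip
    4→6: 6 black — skip
    2 gray
      2→8: 8 black — skip
      11 gray
        11→7: 7 is gray → back edge
Back edge closes the cycle 7 → 4 → 2 → 11 → 7; its vertices are {2, 4, 7, 11}.

2, 4, 7, 11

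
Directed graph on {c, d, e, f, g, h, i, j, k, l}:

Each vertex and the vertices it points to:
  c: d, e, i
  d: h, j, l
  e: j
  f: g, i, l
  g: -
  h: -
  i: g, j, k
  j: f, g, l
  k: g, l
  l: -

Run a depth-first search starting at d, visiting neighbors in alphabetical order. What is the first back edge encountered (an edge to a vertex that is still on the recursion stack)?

i→j

DFS from d (visiting neighbors in alphabetical order); mark gray on enter, black on exit:
d gray
  h gray
  h black
  j gray
    f gray
      g gray
      g black
      i gray
        i→g: g black — skip
        i→j: j is gray → back edge
First back edge: i → j.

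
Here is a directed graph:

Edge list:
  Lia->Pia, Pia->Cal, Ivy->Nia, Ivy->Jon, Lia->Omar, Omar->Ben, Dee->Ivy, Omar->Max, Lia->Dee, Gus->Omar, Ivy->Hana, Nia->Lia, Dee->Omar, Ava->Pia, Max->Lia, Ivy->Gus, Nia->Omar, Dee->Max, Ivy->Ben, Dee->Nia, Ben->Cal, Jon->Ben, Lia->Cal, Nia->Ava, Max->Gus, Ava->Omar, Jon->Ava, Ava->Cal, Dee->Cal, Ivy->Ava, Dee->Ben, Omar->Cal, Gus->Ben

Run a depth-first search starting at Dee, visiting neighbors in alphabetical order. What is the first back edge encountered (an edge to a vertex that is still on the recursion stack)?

DFS from Dee (visiting neighbors in alphabetical order); mark gray on enter, black on exit:
Dee gray
  Ben gray
    Cal gray
    Cal black
  Ben black
  Dee→Cal: Cal black — skip
  Ivy gray
    Ava gray
      Ava→Cal: Cal black — skip
      Omar gray
        Omar→Ben: Ben black — skip
        Omar→Cal: Cal black — skip
        Max gray
          Gus gray
            Gus→Ben: Ben black — skip
            Gus→Omar: Omar is gray → back edge
First back edge: Gus → Omar.

Gus->Omar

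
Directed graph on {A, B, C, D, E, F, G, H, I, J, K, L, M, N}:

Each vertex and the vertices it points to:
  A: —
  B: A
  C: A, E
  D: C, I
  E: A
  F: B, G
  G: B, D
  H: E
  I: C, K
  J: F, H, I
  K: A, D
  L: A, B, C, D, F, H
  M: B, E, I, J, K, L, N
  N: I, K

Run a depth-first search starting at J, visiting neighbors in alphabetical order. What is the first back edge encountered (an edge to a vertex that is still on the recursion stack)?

DFS from J (visiting neighbors in alphabetical order); mark gray on enter, black on exit:
J gray
  F gray
    B gray
      A gray
      A black
    B black
    G gray
      G→B: B black — skip
      D gray
        C gray
          C→A: A black — skip
          E gray
            E→A: A black — skip
          E black
        C black
        I gray
          I→C: C black — skip
          K gray
            K→A: A black — skip
            K→D: D is gray → back edge
First back edge: K → D.

K→D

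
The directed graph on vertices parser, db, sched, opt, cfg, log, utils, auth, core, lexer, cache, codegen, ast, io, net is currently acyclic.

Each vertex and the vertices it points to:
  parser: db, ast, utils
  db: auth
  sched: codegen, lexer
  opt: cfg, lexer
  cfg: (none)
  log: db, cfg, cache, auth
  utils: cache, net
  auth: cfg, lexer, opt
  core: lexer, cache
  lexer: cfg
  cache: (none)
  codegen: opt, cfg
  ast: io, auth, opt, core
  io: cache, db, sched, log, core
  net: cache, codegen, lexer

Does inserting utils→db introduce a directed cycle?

Adding utils→db creates a cycle iff db can already reach utils.
Explore from db: no path reaches utils. The graph stays acyclic.

No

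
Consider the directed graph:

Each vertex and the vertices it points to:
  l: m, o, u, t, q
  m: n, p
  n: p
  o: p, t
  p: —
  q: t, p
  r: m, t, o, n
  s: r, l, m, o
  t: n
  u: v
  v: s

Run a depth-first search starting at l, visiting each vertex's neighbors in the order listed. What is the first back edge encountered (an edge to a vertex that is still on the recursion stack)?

DFS from l (visiting each vertex's neighbors in the order listed); mark gray on enter, black on exit:
l gray
  m gray
    n gray
      p gray
      p black
    n black
    m→p: p black — skip
  m black
  o gray
    o→p: p black — skip
    t gray
      t→n: n black — skip
    t black
  o black
  u gray
    v gray
      s gray
        r gray
          r→m: m black — skip
          r→t: t black — skip
          r→o: o black — skip
          r→n: n black — skip
        r black
        s→l: l is gray → back edge
First back edge: s → l.

s→l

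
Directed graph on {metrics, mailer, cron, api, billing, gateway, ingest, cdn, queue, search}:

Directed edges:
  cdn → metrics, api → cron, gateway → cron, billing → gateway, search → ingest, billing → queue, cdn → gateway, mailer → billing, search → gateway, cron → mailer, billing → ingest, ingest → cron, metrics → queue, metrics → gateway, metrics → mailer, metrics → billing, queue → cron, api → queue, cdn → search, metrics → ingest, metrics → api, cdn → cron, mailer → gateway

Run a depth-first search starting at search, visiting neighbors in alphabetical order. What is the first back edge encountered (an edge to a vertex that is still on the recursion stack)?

billing→gateway

DFS from search (visiting neighbors in alphabetical order); mark gray on enter, black on exit:
search gray
  gateway gray
    cron gray
      mailer gray
        billing gray
          billing→gateway: gateway is gray → back edge
First back edge: billing → gateway.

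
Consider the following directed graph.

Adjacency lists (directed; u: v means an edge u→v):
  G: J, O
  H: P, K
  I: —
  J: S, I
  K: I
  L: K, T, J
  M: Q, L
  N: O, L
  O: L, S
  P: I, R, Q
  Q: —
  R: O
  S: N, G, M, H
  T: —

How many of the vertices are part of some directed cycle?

10

A vertex is on a directed cycle iff it belongs to a strongly connected component of size ≥ 2 (or has a self-loop).
The vertices on cycles are {G, H, J, L, M, N, O, P, R, S} — 10 in total.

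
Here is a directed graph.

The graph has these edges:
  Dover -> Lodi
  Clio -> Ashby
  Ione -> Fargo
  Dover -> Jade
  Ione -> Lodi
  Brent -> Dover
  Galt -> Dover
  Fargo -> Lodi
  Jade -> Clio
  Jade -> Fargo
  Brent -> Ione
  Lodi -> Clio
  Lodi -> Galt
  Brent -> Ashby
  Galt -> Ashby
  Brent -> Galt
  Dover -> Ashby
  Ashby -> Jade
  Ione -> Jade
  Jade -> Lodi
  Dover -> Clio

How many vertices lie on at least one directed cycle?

7

A vertex is on a directed cycle iff it belongs to a strongly connected component of size ≥ 2 (or has a self-loop).
The vertices on cycles are {Clio, Galt, Jade, Lodi, Ashby, Dover, Fargo} — 7 in total.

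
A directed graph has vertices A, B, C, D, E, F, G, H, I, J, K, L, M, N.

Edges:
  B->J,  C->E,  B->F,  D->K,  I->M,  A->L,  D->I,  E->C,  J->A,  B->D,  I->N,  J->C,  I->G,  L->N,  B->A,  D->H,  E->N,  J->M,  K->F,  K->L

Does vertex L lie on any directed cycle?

L lies on a cycle iff there is a path from L back to itself.
Exploring from L, it never reaches itself; equivalently, its strongly connected component is a singleton.

No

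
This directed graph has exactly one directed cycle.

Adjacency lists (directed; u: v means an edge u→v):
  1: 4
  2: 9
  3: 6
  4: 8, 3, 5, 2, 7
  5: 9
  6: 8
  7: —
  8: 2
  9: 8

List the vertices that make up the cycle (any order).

2, 8, 9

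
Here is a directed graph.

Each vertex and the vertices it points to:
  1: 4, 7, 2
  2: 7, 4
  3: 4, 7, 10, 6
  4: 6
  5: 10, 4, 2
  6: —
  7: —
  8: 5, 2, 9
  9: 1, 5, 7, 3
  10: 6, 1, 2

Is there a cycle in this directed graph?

No

DFS with white/gray/black marking, starting from 7:
7 gray
7 black
1 gray
  4 gray
    6 gray
    6 black
  4 black
  1→7: 7 black — skip
  2 gray
    2→7: 7 black — skip
    2→4: 4 black — skip
  2 black
1 black
3 gray
  3→4: 4 black — skip
  3→7: 7 black — skip
  10 gray
    10→6: 6 black — skip
    10→1: 1 black — skip
    10→2: 2 black — skip
  10 black
  3→6: 6 black — skip
3 black
5 gray
  5→10: 10 black — skip
  5→4: 4 black — skip
  5→2: 2 black — skip
5 black
8 gray
  8→5: 5 black — skip
  8→2: 2 black — skip
  9 gray
    9→1: 1 black — skip
    9→5: 5 black — skip
    9→7: 7 black — skip
    9→3: 3 black — skip
  9 black
8 black
Every edge goes to a white or black vertex — no back edge, so the graph is acyclic.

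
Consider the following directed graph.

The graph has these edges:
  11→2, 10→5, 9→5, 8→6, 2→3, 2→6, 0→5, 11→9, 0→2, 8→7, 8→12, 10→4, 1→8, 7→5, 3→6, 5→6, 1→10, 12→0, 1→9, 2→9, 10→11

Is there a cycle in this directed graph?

DFS with white/gray/black marking, starting from 1:
1 gray
  10 gray
    11 gray
      2 gray
        6 gray
        6 black
        9 gray
          5 gray
            5→6: 6 black — skip
          5 black
        9 black
        3 gray
          3→6: 6 black — skip
        3 black
      2 black
      11→9: 9 black — skip
    11 black
    10→5: 5 black — skip
    4 gray
    4 black
  10 black
  1→9: 9 black — skip
  8 gray
    7 gray
      7→5: 5 black — skip
    7 black
    12 gray
      0 gray
        0→5: 5 black — skip
        0→2: 2 black — skip
      0 black
    12 black
    8→6: 6 black — skip
  8 black
1 black
Every edge goes to a white or black vertex — no back edge, so the graph is acyclic.

No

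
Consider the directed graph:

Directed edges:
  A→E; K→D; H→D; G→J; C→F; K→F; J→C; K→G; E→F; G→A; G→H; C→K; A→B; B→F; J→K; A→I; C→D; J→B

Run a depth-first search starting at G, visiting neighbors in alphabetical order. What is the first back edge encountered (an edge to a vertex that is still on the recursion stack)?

DFS from G (visiting neighbors in alphabetical order); mark gray on enter, black on exit:
G gray
  A gray
    B gray
      F gray
      F black
    B black
    E gray
      E→F: F black — skip
    E black
    I gray
    I black
  A black
  H gray
    D gray
    D black
  H black
  J gray
    J→B: B black — skip
    C gray
      C→D: D black — skip
      C→F: F black — skip
      K gray
        K→D: D black — skip
        K→F: F black — skip
        K→G: G is gray → back edge
First back edge: K → G.

K→G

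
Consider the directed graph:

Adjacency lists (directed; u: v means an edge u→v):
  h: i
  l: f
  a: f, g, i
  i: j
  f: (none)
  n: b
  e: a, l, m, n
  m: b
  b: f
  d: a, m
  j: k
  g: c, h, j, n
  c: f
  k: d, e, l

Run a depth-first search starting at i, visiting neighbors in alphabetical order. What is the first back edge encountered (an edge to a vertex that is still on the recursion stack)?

DFS from i (visiting neighbors in alphabetical order); mark gray on enter, black on exit:
i gray
  j gray
    k gray
      d gray
        a gray
          f gray
          f black
          g gray
            c gray
              c→f: f black — skip
            c black
            h gray
              h→i: i is gray → back edge
First back edge: h → i.

h→i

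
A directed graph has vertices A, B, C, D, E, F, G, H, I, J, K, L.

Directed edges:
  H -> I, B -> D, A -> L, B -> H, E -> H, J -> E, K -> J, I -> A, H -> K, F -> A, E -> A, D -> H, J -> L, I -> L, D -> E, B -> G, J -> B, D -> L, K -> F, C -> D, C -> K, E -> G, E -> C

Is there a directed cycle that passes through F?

No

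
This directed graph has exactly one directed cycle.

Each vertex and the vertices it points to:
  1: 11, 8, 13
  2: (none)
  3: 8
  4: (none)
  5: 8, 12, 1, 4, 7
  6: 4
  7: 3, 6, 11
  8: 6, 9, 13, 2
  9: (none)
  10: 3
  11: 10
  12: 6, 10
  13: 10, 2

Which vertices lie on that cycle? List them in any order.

3, 8, 10, 13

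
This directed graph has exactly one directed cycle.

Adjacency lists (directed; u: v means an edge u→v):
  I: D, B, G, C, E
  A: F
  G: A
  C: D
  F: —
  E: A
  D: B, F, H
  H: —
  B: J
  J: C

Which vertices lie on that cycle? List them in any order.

B, C, D, J

DFS with gray/black marking from D:
D gray
  B gray
    J gray
      C gray
        C→D: D is gray → back edge
Back edge closes the cycle D → B → J → C → D; its vertices are {B, C, D, J}.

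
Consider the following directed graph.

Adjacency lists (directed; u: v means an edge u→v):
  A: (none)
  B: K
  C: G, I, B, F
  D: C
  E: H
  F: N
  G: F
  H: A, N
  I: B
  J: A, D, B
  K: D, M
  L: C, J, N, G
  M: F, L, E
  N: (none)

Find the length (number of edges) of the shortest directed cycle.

For each vertex v, BFS finds the shortest path from v back to v.
The shortest such closed walk is B → K → D → C → B, length 4.

4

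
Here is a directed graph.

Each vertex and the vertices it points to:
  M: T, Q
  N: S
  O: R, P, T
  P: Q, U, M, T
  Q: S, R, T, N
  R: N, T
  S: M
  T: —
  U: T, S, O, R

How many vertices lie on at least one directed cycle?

8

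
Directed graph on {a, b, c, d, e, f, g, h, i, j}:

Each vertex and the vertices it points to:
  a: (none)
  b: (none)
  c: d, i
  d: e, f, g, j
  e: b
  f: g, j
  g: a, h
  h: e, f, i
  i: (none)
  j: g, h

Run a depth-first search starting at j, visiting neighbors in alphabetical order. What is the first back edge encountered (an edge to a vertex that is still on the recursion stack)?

f->g

DFS from j (visiting neighbors in alphabetical order); mark gray on enter, black on exit:
j gray
  g gray
    a gray
    a black
    h gray
      e gray
        b gray
        b black
      e black
      f gray
        f→g: g is gray → back edge
First back edge: f → g.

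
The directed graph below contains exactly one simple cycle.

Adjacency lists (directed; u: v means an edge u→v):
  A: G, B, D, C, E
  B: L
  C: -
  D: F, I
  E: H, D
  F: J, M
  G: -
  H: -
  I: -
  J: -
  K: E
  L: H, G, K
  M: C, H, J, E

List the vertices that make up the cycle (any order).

D, E, F, M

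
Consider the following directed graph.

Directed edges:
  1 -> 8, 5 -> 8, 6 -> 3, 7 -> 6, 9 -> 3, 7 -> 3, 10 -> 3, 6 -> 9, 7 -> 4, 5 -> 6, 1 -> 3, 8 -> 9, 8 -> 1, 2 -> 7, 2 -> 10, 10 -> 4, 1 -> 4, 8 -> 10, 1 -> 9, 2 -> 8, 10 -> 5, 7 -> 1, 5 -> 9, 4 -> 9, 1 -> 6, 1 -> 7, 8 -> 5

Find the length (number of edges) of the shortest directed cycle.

2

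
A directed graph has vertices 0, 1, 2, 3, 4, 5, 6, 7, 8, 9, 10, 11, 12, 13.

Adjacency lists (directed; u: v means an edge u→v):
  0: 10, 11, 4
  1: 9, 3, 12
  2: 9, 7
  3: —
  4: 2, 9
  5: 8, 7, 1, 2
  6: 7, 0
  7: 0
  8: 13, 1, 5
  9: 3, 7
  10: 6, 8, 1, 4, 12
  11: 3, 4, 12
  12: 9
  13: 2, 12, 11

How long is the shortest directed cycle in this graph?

2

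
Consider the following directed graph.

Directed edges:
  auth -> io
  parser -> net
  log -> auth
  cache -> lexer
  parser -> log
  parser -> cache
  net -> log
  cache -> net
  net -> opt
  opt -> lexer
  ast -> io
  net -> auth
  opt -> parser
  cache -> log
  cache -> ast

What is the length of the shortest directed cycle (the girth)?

3

For each vertex v, BFS finds the shortest path from v back to v.
The shortest such closed walk is parser → net → opt → parser, length 3.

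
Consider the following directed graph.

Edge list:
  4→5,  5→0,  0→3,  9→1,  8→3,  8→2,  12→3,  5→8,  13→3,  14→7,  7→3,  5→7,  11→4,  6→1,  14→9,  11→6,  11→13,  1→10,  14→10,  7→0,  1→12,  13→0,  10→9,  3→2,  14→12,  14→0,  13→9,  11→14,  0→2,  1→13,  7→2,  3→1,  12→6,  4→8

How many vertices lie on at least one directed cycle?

8

A vertex is on a directed cycle iff it belongs to a strongly connected component of size ≥ 2 (or has a self-loop).
The vertices on cycles are {0, 1, 3, 6, 9, 10, 12, 13} — 8 in total.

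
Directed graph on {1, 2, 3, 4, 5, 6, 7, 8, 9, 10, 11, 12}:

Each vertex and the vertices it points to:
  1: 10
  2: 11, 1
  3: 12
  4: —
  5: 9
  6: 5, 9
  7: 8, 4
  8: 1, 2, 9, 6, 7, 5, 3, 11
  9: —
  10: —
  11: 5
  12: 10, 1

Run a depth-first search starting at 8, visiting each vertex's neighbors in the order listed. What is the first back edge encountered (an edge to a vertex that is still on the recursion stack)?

7->8

DFS from 8 (visiting each vertex's neighbors in the order listed); mark gray on enter, black on exit:
8 gray
  1 gray
    10 gray
    10 black
  1 black
  2 gray
    11 gray
      5 gray
        9 gray
        9 black
      5 black
    11 black
    2→1: 1 black — skip
  2 black
  8→9: 9 black — skip
  6 gray
    6→5: 5 black — skip
    6→9: 9 black — skip
  6 black
  7 gray
    7→8: 8 is gray → back edge
First back edge: 7 → 8.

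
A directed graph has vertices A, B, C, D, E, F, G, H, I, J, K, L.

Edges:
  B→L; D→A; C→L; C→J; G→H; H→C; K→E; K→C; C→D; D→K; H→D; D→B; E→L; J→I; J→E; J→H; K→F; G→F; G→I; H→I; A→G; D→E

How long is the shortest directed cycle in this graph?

3

For each vertex v, BFS finds the shortest path from v back to v.
The shortest such closed walk is J → H → C → J, length 3.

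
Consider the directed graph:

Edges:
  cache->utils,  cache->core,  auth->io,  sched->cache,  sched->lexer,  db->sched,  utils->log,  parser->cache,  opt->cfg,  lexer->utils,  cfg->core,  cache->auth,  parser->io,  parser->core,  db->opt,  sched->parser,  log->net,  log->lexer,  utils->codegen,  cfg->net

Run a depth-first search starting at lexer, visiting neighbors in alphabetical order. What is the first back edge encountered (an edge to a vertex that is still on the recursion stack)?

DFS from lexer (visiting neighbors in alphabetical order); mark gray on enter, black on exit:
lexer gray
  utils gray
    codegen gray
    codegen black
    log gray
      log→lexer: lexer is gray → back edge
First back edge: log → lexer.

log→lexer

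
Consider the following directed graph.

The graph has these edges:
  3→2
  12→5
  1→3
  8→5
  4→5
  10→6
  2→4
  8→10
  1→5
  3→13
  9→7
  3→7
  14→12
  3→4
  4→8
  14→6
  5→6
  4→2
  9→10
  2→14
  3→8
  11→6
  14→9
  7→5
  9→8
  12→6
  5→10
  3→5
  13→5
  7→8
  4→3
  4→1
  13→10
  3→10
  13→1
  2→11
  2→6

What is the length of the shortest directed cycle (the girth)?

2

For each vertex v, BFS finds the shortest path from v back to v.
The shortest such closed walk is 2 → 4 → 2, length 2.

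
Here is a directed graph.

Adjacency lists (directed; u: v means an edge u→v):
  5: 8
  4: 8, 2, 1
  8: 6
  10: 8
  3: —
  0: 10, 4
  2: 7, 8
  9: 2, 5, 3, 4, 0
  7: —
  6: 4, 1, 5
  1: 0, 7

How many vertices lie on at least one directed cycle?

8

A vertex is on a directed cycle iff it belongs to a strongly connected component of size ≥ 2 (or has a self-loop).
The vertices on cycles are {0, 1, 2, 4, 5, 6, 8, 10} — 8 in total.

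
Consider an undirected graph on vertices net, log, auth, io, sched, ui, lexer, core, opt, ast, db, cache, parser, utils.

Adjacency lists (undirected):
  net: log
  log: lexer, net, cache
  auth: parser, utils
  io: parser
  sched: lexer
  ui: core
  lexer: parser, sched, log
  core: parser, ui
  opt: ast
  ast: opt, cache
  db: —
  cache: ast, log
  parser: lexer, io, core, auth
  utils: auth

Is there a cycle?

DFS, tracking each vertex's parent; an edge to a visited non-parent vertex closes a cycle.
Start from cache:
visit cache (parent –)
  visit ast (parent cache)
    visit opt (parent ast)
      opt–ast: parent, skip
    ast–cache: parent, skip
  visit log (parent cache)
    visit lexer (parent log)
      visit parser (parent lexer)
        parser–lexer: parent, skip
        visit io (parent parser)
          io–parser: parent, skip
        visit core (parent parser)
          core–parser: parent, skip
          visit ui (parent core)
            ui–core: parent, skip
        visit auth (parent parser)
          auth–parser: parent, skip
          visit utils (parent auth)
            utils–auth: parent, skip
      visit sched (parent lexer)
        sched–lexer: parent, skip
      lexer–log: parent, skip
    visit net (parent log)
      net–log: parent, skip
    log–cache: parent, skip
visit db (parent –)
No non-parent visited neighbor found — the graph is a forest.

No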